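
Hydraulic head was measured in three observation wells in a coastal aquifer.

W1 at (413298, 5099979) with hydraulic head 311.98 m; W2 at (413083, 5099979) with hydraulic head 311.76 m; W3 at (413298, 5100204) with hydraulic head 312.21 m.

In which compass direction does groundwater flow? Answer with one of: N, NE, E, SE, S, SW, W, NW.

∂h/∂x = (311.76 − 311.98) / (413083 − 413298) = +0.001023
∂h/∂y = (312.21 − 311.98) / (5100204 − 5099979) = +0.001022
Flow = −∇h = (-0.001023 east, -0.001022 north), which points southwest.

SW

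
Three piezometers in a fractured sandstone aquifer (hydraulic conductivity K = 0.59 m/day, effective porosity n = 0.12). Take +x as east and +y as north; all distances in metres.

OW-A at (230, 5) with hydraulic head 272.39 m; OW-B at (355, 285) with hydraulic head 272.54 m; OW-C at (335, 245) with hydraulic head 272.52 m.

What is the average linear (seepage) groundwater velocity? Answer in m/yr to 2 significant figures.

Taking OW-A as reference: OW-B−OW-A = (125, 280, +0.15); OW-C−OW-A = (105, 240, +0.13).
Solve a·Δx + b·Δy = Δh: det = 125·240 − 105·280 = 600.
∂h/∂x = [(+0.15)·240 − (+0.13)·280] / 600 = -0.0006667
∂h/∂y = [125·(+0.13) − 105·(+0.15)] / 600 = +0.0008333
|∇h| = √(-0.0006667² + 0.0008333²) = 0.001067
Seepage velocity v = K·i/n = 0.59 × 0.001067 / 0.12 = 0.005246 m/day = 1.916 m/yr.

1.9 m/yr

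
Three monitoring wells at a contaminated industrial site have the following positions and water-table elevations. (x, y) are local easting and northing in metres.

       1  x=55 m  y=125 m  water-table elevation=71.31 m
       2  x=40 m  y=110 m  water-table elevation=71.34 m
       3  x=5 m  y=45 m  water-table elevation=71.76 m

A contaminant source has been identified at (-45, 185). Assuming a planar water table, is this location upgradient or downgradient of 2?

With h = a·x + b·y + c and 1 as origin, the differences give:
  (-15)·a + (-15)·b = +0.03
  (-50)·a + (-80)·b = +0.45
Eliminate b (×(-80) and ×(-15), subtract): 450·a = 4.350 → a = ∂h/∂x = +0.009667
Back-substitute: b = ∂h/∂y = -0.01167.
Head at (-45, 185) = 71.31 + (+0.009667)·(-100) + (-0.01167)·(60) = 69.64 m.
That is lower than the 71.34 m at 2, so the point is downgradient.

downgradient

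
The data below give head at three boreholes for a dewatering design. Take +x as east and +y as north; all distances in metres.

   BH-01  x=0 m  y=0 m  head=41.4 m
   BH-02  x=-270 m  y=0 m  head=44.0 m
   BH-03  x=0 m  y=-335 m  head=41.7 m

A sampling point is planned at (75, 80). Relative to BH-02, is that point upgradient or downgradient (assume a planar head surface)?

downgradient

∂h/∂x = (44.0 − 41.4) / (-270 − 0) = -0.009630
∂h/∂y = (41.7 − 41.4) / (-335 − 0) = -0.0008955
Head at (75, 80) = 41.4 + (-0.009630)·(75) + (-0.0008955)·(80) = 40.61 m.
That is lower than the 44.0 m at BH-02, so the point is downgradient.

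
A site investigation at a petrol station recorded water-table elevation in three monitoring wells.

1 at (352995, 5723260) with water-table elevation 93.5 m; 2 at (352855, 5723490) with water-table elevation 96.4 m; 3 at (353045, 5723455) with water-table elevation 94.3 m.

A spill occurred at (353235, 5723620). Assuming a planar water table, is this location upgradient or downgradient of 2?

With h = a·x + b·y + c and 1 as origin, the differences give:
  (-140)·a + 230·b = +2.9
  50·a + 195·b = +0.8
Eliminate b (×195 and ×230, subtract): -38800·a = 381.50 → a = ∂h/∂x = -0.009832
Back-substitute: b = ∂h/∂y = +0.006624.
Head at (353235, 5723620) = 93.5 + (-0.009832)·(240) + (+0.006624)·(360) = 93.52 m.
That is lower than the 96.4 m at 2, so the point is downgradient.

downgradient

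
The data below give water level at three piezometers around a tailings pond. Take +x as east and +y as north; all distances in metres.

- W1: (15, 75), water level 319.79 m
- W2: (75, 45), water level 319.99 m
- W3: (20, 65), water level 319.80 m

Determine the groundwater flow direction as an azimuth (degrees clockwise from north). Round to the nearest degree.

257°

Differences from W1: to W2 (Δx, Δy, Δh) = (60, -30, +0.20); to W3 = (5, -10, +0.01).
Determinant of the coordinate differences = 60·(-10) − 5·(-30) = -450.
∂h/∂x = [(+0.20)·(-10) − (+0.01)·(-30)] / -450 = +0.003778
∂h/∂y = [60·(+0.01) − 5·(+0.20)] / -450 = +0.0008889
Flow direction (−∇h) has components (-0.003778 E, -0.0008889 N).
Azimuth = atan2(E, N) = atan2(-0.003778, -0.0008889) = 256.8° ≈ 257°.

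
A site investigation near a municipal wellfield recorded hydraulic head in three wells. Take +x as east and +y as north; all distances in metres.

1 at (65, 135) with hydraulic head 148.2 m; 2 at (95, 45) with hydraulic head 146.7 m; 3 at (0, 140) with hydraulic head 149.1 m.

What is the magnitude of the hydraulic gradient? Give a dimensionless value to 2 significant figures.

Differences from 1: to 2 (Δx, Δy, Δh) = (30, -90, -1.5); to 3 = (-65, 5, +0.9).
Solve a·Δx + b·Δy = Δh: det = 30·5 − (-65)·(-90) = -5700.
∂h/∂x = [(-1.5)·5 − (+0.9)·(-90)] / -5700 = -0.01289
∂h/∂y = [30·(+0.9) − (-65)·(-1.5)] / -5700 = +0.01237
|∇h| = √(-0.01289² + 0.01237²) = 0.01787

0.018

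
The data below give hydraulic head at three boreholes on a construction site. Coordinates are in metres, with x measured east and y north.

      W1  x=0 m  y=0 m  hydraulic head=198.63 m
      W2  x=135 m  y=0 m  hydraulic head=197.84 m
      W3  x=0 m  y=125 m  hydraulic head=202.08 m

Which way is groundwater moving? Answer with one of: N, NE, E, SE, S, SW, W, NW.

∂h/∂x = (197.84 − 198.63) / (135 − 0) = -0.005852
∂h/∂y = (202.08 − 198.63) / (125 − 0) = +0.02760
Flow = −∇h = (+0.005852 east, -0.02760 north), which points south.

S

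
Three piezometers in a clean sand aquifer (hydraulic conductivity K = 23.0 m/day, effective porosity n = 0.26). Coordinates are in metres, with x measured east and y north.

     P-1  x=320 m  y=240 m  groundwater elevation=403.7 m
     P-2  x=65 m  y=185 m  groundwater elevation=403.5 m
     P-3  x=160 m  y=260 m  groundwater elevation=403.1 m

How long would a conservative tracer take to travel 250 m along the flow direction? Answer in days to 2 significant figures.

Three-point gradient (reference P-1): Δ to P-2 = (-255, -55, -0.2), Δ to P-3 = (-160, 20, -0.6).
∂h/∂x = +0.002662, ∂h/∂y = -0.008705 (det = -13900).
|∇h| = √(0.002662² + -0.008705²) = 0.009103
Seepage velocity v = K·i/n = 23.0 × 0.009103 / 0.26 = 0.8053 m/day.
t = 250 / 0.8053 = 310.4 days.

310 days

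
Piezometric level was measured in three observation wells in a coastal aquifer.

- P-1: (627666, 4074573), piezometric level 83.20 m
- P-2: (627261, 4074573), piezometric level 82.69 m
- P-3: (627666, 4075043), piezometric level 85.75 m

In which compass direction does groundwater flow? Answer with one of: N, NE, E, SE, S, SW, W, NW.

∂h/∂x = (82.69 − 83.20) / (627261 − 627666) = +0.001259
∂h/∂y = (85.75 − 83.20) / (4075043 − 4074573) = +0.005426
Flow = −∇h = (-0.001259 east, -0.005426 north), which points south.

S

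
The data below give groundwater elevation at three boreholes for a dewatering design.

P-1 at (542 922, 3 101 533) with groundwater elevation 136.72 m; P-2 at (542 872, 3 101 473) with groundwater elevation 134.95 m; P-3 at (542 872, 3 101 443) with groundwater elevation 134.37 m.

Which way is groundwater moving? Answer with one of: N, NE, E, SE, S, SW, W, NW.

With h = a·x + b·y + c and P-1 as origin, the differences give:
  (-50)·a + (-60)·b = -1.77
  (-50)·a + (-90)·b = -2.35
Eliminate b (×(-90) and ×(-60), subtract): 1500·a = 18.300 → a = ∂h/∂x = +0.01220
Back-substitute: b = ∂h/∂y = +0.01933.
Flow = −∇h = (-0.01220 east, -0.01933 north), which points southwest.

SW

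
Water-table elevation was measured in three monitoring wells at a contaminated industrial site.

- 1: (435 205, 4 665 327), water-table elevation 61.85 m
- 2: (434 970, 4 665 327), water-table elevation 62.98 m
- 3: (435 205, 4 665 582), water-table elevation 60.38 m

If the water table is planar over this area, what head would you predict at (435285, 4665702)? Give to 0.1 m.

59.3 m

∂h/∂x = (62.98 − 61.85) / (434970 − 435205) = -0.004809
∂h/∂y = (60.38 − 61.85) / (4665582 − 4665327) = -0.005765
h(435285, 4665702) = 61.85 + (-0.004809)·(80) + (-0.005765)·(375) = 61.85 -0.385 -2.162 = 59.304 m.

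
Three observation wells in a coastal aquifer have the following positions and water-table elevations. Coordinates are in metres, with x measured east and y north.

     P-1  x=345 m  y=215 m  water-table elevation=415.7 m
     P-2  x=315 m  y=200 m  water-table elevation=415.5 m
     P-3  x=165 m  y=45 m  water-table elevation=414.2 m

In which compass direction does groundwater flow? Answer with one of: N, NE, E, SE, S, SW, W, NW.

Taking P-1 as reference: P-2−P-1 = (-30, -15, -0.2); P-3−P-1 = (-180, -170, -1.5).
Solve a·Δx + b·Δy = Δh: det = (-30)·(-170) − (-180)·(-15) = 2400.
∂h/∂x = [(-0.2)·(-170) − (-1.5)·(-15)] / 2400 = +0.004792
∂h/∂y = [(-30)·(-1.5) − (-180)·(-0.2)] / 2400 = +0.003750
Flow = −∇h = (-0.004792 east, -0.003750 north), which points southwest.

SW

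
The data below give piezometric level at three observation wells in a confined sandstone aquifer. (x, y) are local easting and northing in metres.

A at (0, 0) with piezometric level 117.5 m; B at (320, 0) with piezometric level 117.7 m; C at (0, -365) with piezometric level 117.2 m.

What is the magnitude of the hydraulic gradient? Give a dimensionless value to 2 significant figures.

0.0010

∂h/∂x = (117.7 − 117.5) / (320 − 0) = +0.0006250
∂h/∂y = (117.2 − 117.5) / (-365 − 0) = +0.0008219
|∇h| = √(0.0006250² + 0.0008219²) = 0.001033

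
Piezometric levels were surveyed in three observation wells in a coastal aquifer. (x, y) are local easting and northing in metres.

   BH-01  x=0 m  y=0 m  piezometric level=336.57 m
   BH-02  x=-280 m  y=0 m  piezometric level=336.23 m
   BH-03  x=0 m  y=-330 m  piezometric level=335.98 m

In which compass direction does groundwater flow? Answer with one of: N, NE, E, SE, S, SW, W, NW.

SW

∂h/∂x = (336.23 − 336.57) / (-280 − 0) = +0.001214
∂h/∂y = (335.98 − 336.57) / (-330 − 0) = +0.001788
Flow = −∇h = (-0.001214 east, -0.001788 north), which points southwest.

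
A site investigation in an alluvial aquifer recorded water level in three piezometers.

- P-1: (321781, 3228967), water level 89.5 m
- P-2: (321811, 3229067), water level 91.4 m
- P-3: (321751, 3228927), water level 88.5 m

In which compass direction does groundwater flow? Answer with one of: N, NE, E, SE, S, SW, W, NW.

SW

Differences from P-1: to P-2 (Δx, Δy, Δh) = (30, 100, +1.9); to P-3 = (-30, -40, -1.0).
Determinant of the coordinate differences = 30·(-40) − (-30)·100 = 1800.
∂h/∂x = [(+1.9)·(-40) − (-1.0)·100] / 1800 = +0.01333
∂h/∂y = [30·(-1.0) − (-30)·(+1.9)] / 1800 = +0.01500
Flow = −∇h = (-0.01333 east, -0.01500 north), which points southwest.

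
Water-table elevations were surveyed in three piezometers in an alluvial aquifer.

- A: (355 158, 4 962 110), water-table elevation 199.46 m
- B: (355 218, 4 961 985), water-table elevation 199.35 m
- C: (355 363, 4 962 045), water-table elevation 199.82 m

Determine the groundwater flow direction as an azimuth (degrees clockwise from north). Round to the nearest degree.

230°

Differences from A: to B (Δx, Δy, Δh) = (60, -125, -0.11); to C = (205, -65, +0.36).
Solve a·Δx + b·Δy = Δh: det = 60·(-65) − 205·(-125) = 21725.
∂h/∂x = [(-0.11)·(-65) − (+0.36)·(-125)] / 21725 = +0.002400
∂h/∂y = [60·(+0.36) − 205·(-0.11)] / 21725 = +0.002032
Flow direction (−∇h) has components (-0.002400 E, -0.002032 N).
Azimuth = atan2(E, N) = atan2(-0.002400, -0.002032) = 229.7° ≈ 230°.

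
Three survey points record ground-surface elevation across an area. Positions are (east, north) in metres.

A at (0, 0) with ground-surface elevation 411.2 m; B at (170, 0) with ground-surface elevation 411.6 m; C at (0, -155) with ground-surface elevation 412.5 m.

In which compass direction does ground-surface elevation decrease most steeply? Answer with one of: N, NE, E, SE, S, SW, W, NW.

N

∂z/∂x = (411.6 − 411.2) / (170 − 0) = +0.002353
∂z/∂y = (412.5 − 411.2) / (-155 − 0) = -0.008387
Steepest decrease is along −∇f = (-0.002353 E, +0.008387 N) → north.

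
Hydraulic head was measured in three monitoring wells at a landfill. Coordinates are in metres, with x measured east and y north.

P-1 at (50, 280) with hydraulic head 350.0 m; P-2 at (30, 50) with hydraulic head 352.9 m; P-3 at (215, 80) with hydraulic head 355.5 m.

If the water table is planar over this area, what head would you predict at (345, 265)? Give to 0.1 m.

Differences from P-1: to P-2 (Δx, Δy, Δh) = (-20, -230, +2.9); to P-3 = (165, -200, +5.5).
Solve a·Δx + b·Δy = Δh: det = (-20)·(-200) − 165·(-230) = 41950.
∂h/∂x = [(+2.9)·(-200) − (+5.5)·(-230)] / 41950 = +0.01633
∂h/∂y = [(-20)·(+5.5) − 165·(+2.9)] / 41950 = -0.01403
h(345, 265) = 350.0 + (+0.01633)·(295) + (-0.01403)·(-15) = 350.0 +4.817 +0.210 = 355.027 m.

355.0 m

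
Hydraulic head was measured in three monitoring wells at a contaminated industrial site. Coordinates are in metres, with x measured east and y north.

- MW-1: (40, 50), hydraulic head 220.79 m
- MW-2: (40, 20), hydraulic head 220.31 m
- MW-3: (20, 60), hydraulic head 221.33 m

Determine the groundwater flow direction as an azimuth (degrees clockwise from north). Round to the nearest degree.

With h = a·x + b·y + c and MW-1 as origin, the differences give:
  0·a + (-30)·b = -0.48
  (-20)·a + 10·b = +0.54
Eliminate b (×10 and ×(-30), subtract): -600·a = 11.400 → a = ∂h/∂x = -0.01900
Back-substitute: b = ∂h/∂y = +0.01600.
Flow direction (−∇h) has components (+0.01900 E, -0.01600 N).
Azimuth = atan2(E, N) = atan2(+0.01900, -0.01600) = 130.1° ≈ 130°.

130°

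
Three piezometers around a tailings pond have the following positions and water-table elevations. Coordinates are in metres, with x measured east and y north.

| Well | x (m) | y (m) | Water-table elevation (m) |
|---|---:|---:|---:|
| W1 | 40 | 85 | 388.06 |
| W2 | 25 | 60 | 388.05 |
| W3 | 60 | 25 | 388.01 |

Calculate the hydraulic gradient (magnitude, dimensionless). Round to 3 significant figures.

With h = a·x + b·y + c and W1 as origin, the differences give:
  (-15)·a + (-25)·b = -0.01
  20·a + (-60)·b = -0.05
Eliminate b (×(-60) and ×(-25), subtract): 1400·a = -0.650 → a = ∂h/∂x = -0.0004643
Back-substitute: b = ∂h/∂y = +0.0006786.
|∇h| = √(-0.0004643² + 0.0006786²) = 0.0008222

0.000822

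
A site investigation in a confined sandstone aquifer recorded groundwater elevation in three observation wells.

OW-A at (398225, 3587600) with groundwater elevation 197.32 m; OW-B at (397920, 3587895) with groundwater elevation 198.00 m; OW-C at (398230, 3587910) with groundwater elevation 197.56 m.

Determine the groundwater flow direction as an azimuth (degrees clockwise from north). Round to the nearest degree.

With h = a·x + b·y + c and OW-A as origin, the differences give:
  (-305)·a + 295·b = +0.68
  5·a + 310·b = +0.24
Eliminate b (×310 and ×295, subtract): -96025·a = 140.000 → a = ∂h/∂x = -0.001458
Back-substitute: b = ∂h/∂y = +0.0007977.
Flow direction (−∇h) has components (+0.001458 E, -0.0007977 N).
Azimuth = atan2(E, N) = atan2(+0.001458, -0.0007977) = 118.7° ≈ 119°.

119°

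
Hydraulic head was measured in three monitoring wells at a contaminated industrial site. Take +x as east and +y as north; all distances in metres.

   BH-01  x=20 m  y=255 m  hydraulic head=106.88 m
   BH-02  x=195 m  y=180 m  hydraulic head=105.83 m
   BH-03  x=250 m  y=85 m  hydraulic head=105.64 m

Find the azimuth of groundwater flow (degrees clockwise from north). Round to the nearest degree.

074°

Taking BH-01 as reference: BH-02−BH-01 = (175, -75, -1.05); BH-03−BH-01 = (230, -170, -1.24).
Solve a·Δx + b·Δy = Δh: det = 175·(-170) − 230·(-75) = -12500.
∂h/∂x = [(-1.05)·(-170) − (-1.24)·(-75)] / -12500 = -0.006840
∂h/∂y = [175·(-1.24) − 230·(-1.05)] / -12500 = -0.001960
Flow direction (−∇h) has components (+0.006840 E, +0.001960 N).
Azimuth = atan2(E, N) = atan2(+0.006840, +0.001960) = 74.0° ≈ 074°.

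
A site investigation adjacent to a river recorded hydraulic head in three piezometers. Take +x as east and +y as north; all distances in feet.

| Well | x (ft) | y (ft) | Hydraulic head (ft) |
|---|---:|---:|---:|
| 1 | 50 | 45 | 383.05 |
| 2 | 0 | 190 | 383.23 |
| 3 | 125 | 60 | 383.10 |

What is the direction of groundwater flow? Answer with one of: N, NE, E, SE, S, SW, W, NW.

S

Taking 1 as reference: 2−1 = (-50, 145, +0.18); 3−1 = (75, 15, +0.05).
Determinant of the coordinate differences = (-50)·15 − 75·145 = -11625.
∂h/∂x = [(+0.18)·15 − (+0.05)·145] / -11625 = +0.0003914
∂h/∂y = [(-50)·(+0.05) − 75·(+0.18)] / -11625 = +0.001376
Flow = −∇h = (-0.0003914 east, -0.001376 north), which points south.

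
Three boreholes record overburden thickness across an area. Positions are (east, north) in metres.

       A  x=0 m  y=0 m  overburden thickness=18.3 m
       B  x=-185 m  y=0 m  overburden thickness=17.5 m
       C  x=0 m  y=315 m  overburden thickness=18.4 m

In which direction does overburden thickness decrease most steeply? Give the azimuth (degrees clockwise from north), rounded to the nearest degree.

∂d/∂x = (17.5 − 18.3) / (-185 − 0) = +0.004324
∂d/∂y = (18.4 − 18.3) / (315 − 0) = +0.0003175
Steepest decrease is along −∇f: components (-0.004324 E, -0.0003175 N).
Azimuth = atan2(-0.004324, -0.0003175) = 265.8° ≈ 266°.

266°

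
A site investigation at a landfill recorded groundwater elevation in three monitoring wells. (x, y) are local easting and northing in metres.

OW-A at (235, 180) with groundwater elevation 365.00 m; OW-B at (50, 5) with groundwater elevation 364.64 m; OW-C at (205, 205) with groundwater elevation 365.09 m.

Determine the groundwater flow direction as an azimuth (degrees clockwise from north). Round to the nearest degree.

166°

With h = a·x + b·y + c and OW-A as origin, the differences give:
  (-185)·a + (-175)·b = -0.36
  (-30)·a + 25·b = +0.09
Eliminate b (×25 and ×(-175), subtract): -9875·a = 6.750 → a = ∂h/∂x = -0.0006835
Back-substitute: b = ∂h/∂y = +0.002780.
Flow direction (−∇h) has components (+0.0006835 E, -0.002780 N).
Azimuth = atan2(E, N) = atan2(+0.0006835, -0.002780) = 166.2° ≈ 166°.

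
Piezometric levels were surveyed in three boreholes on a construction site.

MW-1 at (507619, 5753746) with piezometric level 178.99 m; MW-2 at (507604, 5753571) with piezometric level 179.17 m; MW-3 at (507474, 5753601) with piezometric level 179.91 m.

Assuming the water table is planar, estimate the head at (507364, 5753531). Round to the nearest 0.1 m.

180.6 m

Differences from MW-1: to MW-2 (Δx, Δy, Δh) = (-15, -175, +0.18); to MW-3 = (-145, -145, +0.92).
Determinant of the coordinate differences = (-15)·(-145) − (-145)·(-175) = -23200.
∂h/∂x = [(+0.18)·(-145) − (+0.92)·(-175)] / -23200 = -0.005815
∂h/∂y = [(-15)·(+0.92) − (-145)·(+0.18)] / -23200 = -0.0005302
h(507364, 5753531) = 178.99 + (-0.005815)·(-255) + (-0.0005302)·(-215) = 178.99 +1.483 +0.114 = 180.587 m.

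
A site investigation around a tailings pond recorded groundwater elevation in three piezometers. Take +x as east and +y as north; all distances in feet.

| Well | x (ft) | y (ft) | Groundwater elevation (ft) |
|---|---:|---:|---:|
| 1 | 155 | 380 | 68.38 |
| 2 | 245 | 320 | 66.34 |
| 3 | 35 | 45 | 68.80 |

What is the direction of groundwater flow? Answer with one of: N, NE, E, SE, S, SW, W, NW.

E

Three-point gradient (reference 1): Δ to 2 = (90, -60, -2.04), Δ to 3 = (-120, -335, +0.42).
∂h/∂x = -0.01897, ∂h/∂y = +0.005542 (det = -37350).
Flow = −∇h = (+0.01897 east, -0.005542 north), which points east.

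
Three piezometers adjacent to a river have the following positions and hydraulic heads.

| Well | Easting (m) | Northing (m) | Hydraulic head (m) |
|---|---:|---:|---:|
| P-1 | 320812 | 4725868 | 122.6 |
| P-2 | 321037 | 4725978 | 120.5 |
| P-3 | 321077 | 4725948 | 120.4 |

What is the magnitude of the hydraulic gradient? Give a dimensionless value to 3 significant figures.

0.00863

With h = a·x + b·y + c and P-1 as origin, the differences give:
  225·a + 110·b = -2.1
  265·a + 80·b = -2.2
Eliminate b (×80 and ×110, subtract): -11150·a = 74.00 → a = ∂h/∂x = -0.006637
Back-substitute: b = ∂h/∂y = -0.005516.
|∇h| = √(-0.006637² + -0.005516²) = 0.00863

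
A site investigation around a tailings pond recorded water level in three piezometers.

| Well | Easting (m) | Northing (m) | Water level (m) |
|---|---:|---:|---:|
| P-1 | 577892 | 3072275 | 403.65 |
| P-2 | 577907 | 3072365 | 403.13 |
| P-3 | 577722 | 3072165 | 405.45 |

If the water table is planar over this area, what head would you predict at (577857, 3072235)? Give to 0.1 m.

404.1 m

With h = a·x + b·y + c and P-1 as origin, the differences give:
  15·a + 90·b = -0.52
  (-170)·a + (-110)·b = +1.80
Eliminate b (×(-110) and ×90, subtract): 13650·a = -104.800 → a = ∂h/∂x = -0.007678
Back-substitute: b = ∂h/∂y = -0.004498.
h(577857, 3072235) = 403.65 + (-0.007678)·(-35) + (-0.004498)·(-40) = 403.65 +0.269 +0.180 = 404.099 m.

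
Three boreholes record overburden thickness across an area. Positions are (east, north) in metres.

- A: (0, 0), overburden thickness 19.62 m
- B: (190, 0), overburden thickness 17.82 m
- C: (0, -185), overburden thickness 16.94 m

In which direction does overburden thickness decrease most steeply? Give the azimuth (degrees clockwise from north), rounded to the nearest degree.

147°

∂d/∂x = (17.82 − 19.62) / (190 − 0) = -0.009474
∂d/∂y = (16.94 − 19.62) / (-185 − 0) = +0.01449
Steepest decrease is along −∇f: components (+0.009474 E, -0.01449 N).
Azimuth = atan2(+0.009474, -0.01449) = 146.8° ≈ 147°.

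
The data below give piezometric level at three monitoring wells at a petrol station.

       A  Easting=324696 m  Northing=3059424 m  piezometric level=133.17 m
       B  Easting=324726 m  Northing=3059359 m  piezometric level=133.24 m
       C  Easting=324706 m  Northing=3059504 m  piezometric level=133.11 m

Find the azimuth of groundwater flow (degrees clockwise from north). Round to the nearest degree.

326°

Taking A as reference: B−A = (30, -65, +0.07); C−A = (10, 80, -0.06).
Determinant of the coordinate differences = 30·80 − 10·(-65) = 3050.
∂h/∂x = [(+0.07)·80 − (-0.06)·(-65)] / 3050 = +0.0005574
∂h/∂y = [30·(-0.06) − 10·(+0.07)] / 3050 = -0.0008197
Flow direction (−∇h) has components (-0.0005574 E, +0.0008197 N).
Azimuth = atan2(E, N) = atan2(-0.0005574, +0.0008197) = 325.8° ≈ 326°.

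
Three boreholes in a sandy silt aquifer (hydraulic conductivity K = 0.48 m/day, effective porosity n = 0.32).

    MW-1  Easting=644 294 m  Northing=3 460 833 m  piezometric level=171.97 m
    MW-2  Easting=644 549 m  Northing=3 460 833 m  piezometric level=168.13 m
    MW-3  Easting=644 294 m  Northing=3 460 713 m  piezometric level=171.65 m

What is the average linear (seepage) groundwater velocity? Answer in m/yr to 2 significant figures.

8.4 m/yr

∂h/∂x = (168.13 − 171.97) / (644549 − 644294) = -0.01506
∂h/∂y = (171.65 − 171.97) / (3460713 − 3460833) = +0.002667
|∇h| = √(-0.01506² + 0.002667²) = 0.01529
Seepage velocity v = K·i/n = 0.48 × 0.01529 / 0.32 = 0.02293 m/day = 8.375 m/yr.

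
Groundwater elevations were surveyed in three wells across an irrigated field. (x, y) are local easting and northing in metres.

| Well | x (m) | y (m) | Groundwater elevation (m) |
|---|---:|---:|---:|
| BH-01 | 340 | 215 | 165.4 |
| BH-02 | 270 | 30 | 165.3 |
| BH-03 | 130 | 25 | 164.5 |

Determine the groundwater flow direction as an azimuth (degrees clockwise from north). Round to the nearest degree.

286°

Differences from BH-01: to BH-02 (Δx, Δy, Δh) = (-70, -185, -0.1); to BH-03 = (-210, -190, -0.9).
Solve a·Δx + b·Δy = Δh: det = (-70)·(-190) − (-210)·(-185) = -25550.
∂h/∂x = [(-0.1)·(-190) − (-0.9)·(-185)] / -25550 = +0.005773
∂h/∂y = [(-70)·(-0.9) − (-210)·(-0.1)] / -25550 = -0.001644
Flow direction (−∇h) has components (-0.005773 E, +0.001644 N).
Azimuth = atan2(E, N) = atan2(-0.005773, +0.001644) = 285.9° ≈ 286°.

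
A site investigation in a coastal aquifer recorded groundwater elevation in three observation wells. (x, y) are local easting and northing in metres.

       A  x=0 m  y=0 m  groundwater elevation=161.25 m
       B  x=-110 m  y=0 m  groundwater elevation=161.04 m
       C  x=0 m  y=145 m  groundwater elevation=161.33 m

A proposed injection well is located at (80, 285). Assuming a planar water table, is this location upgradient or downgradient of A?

upgradient

∂h/∂x = (161.04 − 161.25) / (-110 − 0) = +0.001909
∂h/∂y = (161.33 − 161.25) / (145 − 0) = +0.0005517
Head at (80, 285) = 161.25 + (+0.001909)·(80) + (+0.0005517)·(285) = 161.56 m.
That is higher than the 161.25 m at A, so the point is upgradient.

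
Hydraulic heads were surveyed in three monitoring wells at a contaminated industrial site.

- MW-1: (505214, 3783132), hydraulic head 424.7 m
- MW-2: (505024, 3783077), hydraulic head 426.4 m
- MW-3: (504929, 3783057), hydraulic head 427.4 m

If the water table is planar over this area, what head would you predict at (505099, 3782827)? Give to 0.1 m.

420.3 m

Differences from MW-1: to MW-2 (Δx, Δy, Δh) = (-190, -55, +1.7); to MW-3 = (-285, -75, +2.7).
Determinant of the coordinate differences = (-190)·(-75) − (-285)·(-55) = -1425.
∂h/∂x = [(+1.7)·(-75) − (+2.7)·(-55)] / -1425 = -0.01474
∂h/∂y = [(-190)·(+2.7) − (-285)·(+1.7)] / -1425 = +0.02000
h(505099, 3782827) = 424.7 + (-0.01474)·(-115) + (+0.02000)·(-305) = 424.7 +1.695 -6.100 = 420.295 m.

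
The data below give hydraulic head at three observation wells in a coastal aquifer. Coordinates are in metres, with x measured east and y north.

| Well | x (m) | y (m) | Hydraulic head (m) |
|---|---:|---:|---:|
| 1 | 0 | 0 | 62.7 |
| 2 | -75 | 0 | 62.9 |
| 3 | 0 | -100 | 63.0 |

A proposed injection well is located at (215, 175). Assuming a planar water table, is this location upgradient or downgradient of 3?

downgradient

∂h/∂x = (62.9 − 62.7) / (-75 − 0) = -0.002667
∂h/∂y = (63.0 − 62.7) / (-100 − 0) = -0.003000
Head at (215, 175) = 62.7 + (-0.002667)·(215) + (-0.003000)·(175) = 61.60 m.
That is lower than the 63.0 m at 3, so the point is downgradient.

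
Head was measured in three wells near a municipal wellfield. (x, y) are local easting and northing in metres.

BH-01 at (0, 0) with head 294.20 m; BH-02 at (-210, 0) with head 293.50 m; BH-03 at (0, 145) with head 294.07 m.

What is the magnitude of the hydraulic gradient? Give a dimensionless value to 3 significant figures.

∂h/∂x = (293.50 − 294.20) / (-210 − 0) = +0.003333
∂h/∂y = (294.07 − 294.20) / (145 − 0) = -0.0008966
|∇h| = √(0.003333² + -0.0008966²) = 0.003451

0.00345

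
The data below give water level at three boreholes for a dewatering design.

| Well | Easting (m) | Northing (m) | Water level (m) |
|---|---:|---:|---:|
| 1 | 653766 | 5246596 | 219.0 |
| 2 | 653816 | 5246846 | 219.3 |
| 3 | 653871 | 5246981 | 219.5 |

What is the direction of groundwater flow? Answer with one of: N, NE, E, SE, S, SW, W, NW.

SW

Taking 1 as reference: 2−1 = (50, 250, +0.3); 3−1 = (105, 385, +0.5).
Determinant of the coordinate differences = 50·385 − 105·250 = -7000.
∂h/∂x = [(+0.3)·385 − (+0.5)·250] / -7000 = +0.001357
∂h/∂y = [50·(+0.5) − 105·(+0.3)] / -7000 = +0.0009286
Flow = −∇h = (-0.001357 east, -0.0009286 north), which points southwest.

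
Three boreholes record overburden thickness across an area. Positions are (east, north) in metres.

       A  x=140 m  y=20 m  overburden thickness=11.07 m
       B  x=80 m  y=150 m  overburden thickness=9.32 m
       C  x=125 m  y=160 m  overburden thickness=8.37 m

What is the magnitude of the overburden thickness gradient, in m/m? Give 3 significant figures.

With d = a·x + b·y + c and A as origin, the differences give:
  (-60)·a + 130·b = -1.75
  (-15)·a + 140·b = -2.70
Eliminate b (×140 and ×130, subtract): -6450·a = 106.000 → a = ∂d/∂x = -0.01643
Back-substitute: b = ∂d/∂y = -0.02105.
|∇f| = √(-0.01643² + -0.02105²) = 0.0267 m/m

0.0267 m/m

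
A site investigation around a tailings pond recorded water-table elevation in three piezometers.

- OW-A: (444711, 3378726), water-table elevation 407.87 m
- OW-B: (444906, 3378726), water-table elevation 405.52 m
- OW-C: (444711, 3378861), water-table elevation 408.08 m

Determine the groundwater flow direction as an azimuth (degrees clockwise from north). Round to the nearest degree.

∂h/∂x = (405.52 − 407.87) / (444906 − 444711) = -0.01205
∂h/∂y = (408.08 − 407.87) / (3378861 − 3378726) = +0.001556
Flow direction (−∇h) has components (+0.01205 E, -0.001556 N).
Azimuth = atan2(E, N) = atan2(+0.01205, -0.001556) = 97.4° ≈ 097°.

097°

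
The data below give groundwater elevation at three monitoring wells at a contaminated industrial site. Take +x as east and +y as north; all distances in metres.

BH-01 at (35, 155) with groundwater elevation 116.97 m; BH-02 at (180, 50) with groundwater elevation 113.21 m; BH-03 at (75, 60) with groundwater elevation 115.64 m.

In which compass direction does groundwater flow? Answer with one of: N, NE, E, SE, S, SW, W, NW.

With h = a·x + b·y + c and BH-01 as origin, the differences give:
  145·a + (-105)·b = -3.76
  40·a + (-95)·b = -1.33
Eliminate b (×(-95) and ×(-105), subtract): -9575·a = 217.550 → a = ∂h/∂x = -0.02272
Back-substitute: b = ∂h/∂y = +0.004433.
Flow = −∇h = (+0.02272 east, -0.004433 north), which points east.

E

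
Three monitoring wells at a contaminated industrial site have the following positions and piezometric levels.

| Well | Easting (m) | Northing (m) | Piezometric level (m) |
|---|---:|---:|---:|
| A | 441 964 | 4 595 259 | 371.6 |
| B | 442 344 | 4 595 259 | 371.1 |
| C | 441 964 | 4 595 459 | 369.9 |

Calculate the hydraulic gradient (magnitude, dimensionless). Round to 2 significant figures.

0.0086

∂h/∂x = (371.1 − 371.6) / (442344 − 441964) = -0.001316
∂h/∂y = (369.9 − 371.6) / (4595459 − 4595259) = -0.008500
|∇h| = √(-0.001316² + -0.008500²) = 0.008601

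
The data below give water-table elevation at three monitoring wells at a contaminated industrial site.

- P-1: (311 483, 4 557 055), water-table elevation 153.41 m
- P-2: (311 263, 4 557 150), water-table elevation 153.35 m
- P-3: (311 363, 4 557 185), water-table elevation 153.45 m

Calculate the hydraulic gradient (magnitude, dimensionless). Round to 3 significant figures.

Differences from P-1: to P-2 (Δx, Δy, Δh) = (-220, 95, -0.06); to P-3 = (-120, 130, +0.04).
Solve a·Δx + b·Δy = Δh: det = (-220)·130 − (-120)·95 = -17200.
∂h/∂x = [(-0.06)·130 − (+0.04)·95] / -17200 = +0.0006744
∂h/∂y = [(-220)·(+0.04) − (-120)·(-0.06)] / -17200 = +0.0009302
|∇h| = √(0.0006744² + 0.0009302²) = 0.001149

0.00115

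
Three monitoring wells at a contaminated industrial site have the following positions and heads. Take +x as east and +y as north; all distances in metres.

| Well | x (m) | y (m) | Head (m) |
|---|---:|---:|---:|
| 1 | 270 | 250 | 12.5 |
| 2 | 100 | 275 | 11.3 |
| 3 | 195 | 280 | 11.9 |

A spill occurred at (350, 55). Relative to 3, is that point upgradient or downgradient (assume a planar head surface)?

Differences from 1: to 2 (Δx, Δy, Δh) = (-170, 25, -1.2); to 3 = (-75, 30, -0.6).
Determinant of the coordinate differences = (-170)·30 − (-75)·25 = -3225.
∂h/∂x = [(-1.2)·30 − (-0.6)·25] / -3225 = +0.006512
∂h/∂y = [(-170)·(-0.6) − (-75)·(-1.2)] / -3225 = -0.003721
Head at (350, 55) = 12.5 + (+0.006512)·(80) + (-0.003721)·(-195) = 13.75 m.
That is higher than the 11.9 m at 3, so the point is upgradient.

upgradient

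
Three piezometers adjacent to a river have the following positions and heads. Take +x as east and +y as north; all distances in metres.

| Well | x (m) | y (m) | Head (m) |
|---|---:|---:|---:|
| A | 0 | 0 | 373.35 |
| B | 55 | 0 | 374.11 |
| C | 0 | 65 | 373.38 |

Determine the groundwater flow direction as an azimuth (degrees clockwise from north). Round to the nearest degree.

268°

∂h/∂x = (374.11 − 373.35) / (55 − 0) = +0.01382
∂h/∂y = (373.38 − 373.35) / (65 − 0) = +0.0004615
Flow direction (−∇h) has components (-0.01382 E, -0.0004615 N).
Azimuth = atan2(E, N) = atan2(-0.01382, -0.0004615) = 268.1° ≈ 268°.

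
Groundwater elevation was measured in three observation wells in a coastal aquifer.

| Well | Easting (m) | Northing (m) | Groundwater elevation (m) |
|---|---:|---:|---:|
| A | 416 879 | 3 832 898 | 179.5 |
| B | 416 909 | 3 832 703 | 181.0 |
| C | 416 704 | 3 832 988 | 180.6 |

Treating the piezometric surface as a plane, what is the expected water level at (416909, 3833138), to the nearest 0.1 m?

Differences from A: to B (Δx, Δy, Δh) = (30, -195, +1.5); to C = (-175, 90, +1.1).
Solve a·Δx + b·Δy = Δh: det = 30·90 − (-175)·(-195) = -31425.
∂h/∂x = [(+1.5)·90 − (+1.1)·(-195)] / -31425 = -0.01112
∂h/∂y = [30·(+1.1) − (-175)·(+1.5)] / -31425 = -0.009403
h(416909, 3833138) = 179.5 + (-0.01112)·(30) + (-0.009403)·(240) = 179.5 -0.334 -2.257 = 176.910 m.

176.9 m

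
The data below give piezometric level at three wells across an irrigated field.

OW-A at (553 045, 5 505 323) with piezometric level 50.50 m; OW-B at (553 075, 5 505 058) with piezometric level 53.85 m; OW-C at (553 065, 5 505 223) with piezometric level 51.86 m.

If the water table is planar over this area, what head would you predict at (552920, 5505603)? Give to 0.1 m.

Differences from OW-A: to OW-B (Δx, Δy, Δh) = (30, -265, +3.35); to OW-C = (20, -100, +1.36).
Solve a·Δx + b·Δy = Δh: det = 30·(-100) − 20·(-265) = 2300.
∂h/∂x = [(+3.35)·(-100) − (+1.36)·(-265)] / 2300 = +0.01104
∂h/∂y = [30·(+1.36) − 20·(+3.35)] / 2300 = -0.01139
h(552920, 5505603) = 50.50 + (+0.01104)·(-125) + (-0.01139)·(280) = 50.50 -1.380 -3.190 = 45.930 m.

45.9 m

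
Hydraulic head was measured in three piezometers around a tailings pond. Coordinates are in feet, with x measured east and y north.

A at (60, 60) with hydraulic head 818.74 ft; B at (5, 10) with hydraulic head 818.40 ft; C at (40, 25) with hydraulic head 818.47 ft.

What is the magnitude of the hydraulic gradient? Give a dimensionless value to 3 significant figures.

0.00887

With h = a·x + b·y + c and A as origin, the differences give:
  (-55)·a + (-50)·b = -0.34
  (-20)·a + (-35)·b = -0.27
Eliminate b (×(-35) and ×(-50), subtract): 925·a = -1.600 → a = ∂h/∂x = -0.001730
Back-substitute: b = ∂h/∂y = +0.008703.
|∇h| = √(-0.001730² + 0.008703²) = 0.008873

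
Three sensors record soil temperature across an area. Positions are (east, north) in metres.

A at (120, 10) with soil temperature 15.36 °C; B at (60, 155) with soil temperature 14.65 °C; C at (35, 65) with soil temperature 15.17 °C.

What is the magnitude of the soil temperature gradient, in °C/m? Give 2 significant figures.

0.0056 °C/m

Differences from A: to B (Δx, Δy, Δh) = (-60, 145, -0.71); to C = (-85, 55, -0.19).
Determinant of the coordinate differences = (-60)·55 − (-85)·145 = 9025.
∂T/∂x = [(-0.71)·55 − (-0.19)·145] / 9025 = -0.001274
∂T/∂y = [(-60)·(-0.19) − (-85)·(-0.71)] / 9025 = -0.005424
|∇f| = √(-0.001274² + -0.005424²) = 0.005572 °C/m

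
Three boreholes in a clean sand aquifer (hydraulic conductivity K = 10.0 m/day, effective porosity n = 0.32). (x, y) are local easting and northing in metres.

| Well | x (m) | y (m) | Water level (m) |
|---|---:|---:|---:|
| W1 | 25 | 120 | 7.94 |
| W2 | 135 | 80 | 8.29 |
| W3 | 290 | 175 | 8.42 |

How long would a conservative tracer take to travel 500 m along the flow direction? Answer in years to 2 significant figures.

With h = a·x + b·y + c and W1 as origin, the differences give:
  110·a + (-40)·b = +0.35
  265·a + 55·b = +0.48
Eliminate b (×55 and ×(-40), subtract): 16650·a = 38.450 → a = ∂h/∂x = +0.002309
Back-substitute: b = ∂h/∂y = -0.002399.
|∇h| = √(0.002309² + -0.002399²) = 0.00333
Seepage velocity v = K·i/n = 10.0 × 0.00333 / 0.32 = 0.1041 m/day.
t = 500 / 0.1041 = 4803 days = 13.1 years.

13 years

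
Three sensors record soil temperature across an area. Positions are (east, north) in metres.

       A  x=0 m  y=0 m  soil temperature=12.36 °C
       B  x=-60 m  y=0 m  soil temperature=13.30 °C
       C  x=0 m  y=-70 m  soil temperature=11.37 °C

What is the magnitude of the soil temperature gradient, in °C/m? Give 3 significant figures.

∂T/∂x = (13.30 − 12.36) / (-60 − 0) = -0.01567
∂T/∂y = (11.37 − 12.36) / (-70 − 0) = +0.01414
|∇f| = √(-0.01567² + 0.01414²) = 0.02111 °C/m

0.0211 °C/m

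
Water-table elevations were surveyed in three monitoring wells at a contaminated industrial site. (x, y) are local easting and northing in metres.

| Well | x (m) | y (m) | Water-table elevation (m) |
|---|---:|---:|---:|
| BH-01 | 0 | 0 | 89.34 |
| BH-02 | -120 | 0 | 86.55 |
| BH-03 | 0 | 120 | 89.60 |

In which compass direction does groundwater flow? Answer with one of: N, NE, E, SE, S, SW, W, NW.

W

∂h/∂x = (86.55 − 89.34) / (-120 − 0) = +0.02325
∂h/∂y = (89.60 − 89.34) / (120 − 0) = +0.002167
Flow = −∇h = (-0.02325 east, -0.002167 north), which points west.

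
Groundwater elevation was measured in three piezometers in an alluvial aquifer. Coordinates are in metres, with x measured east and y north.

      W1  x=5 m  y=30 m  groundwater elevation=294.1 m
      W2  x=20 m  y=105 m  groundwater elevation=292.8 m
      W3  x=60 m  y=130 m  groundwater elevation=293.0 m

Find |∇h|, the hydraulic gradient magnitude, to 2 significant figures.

With h = a·x + b·y + c and W1 as origin, the differences give:
  15·a + 75·b = -1.3
  55·a + 100·b = -1.1
Eliminate b (×100 and ×75, subtract): -2625·a = -47.50 → a = ∂h/∂x = +0.01810
Back-substitute: b = ∂h/∂y = -0.02095.
|∇h| = √(0.01810² + -0.02095²) = 0.02769

0.028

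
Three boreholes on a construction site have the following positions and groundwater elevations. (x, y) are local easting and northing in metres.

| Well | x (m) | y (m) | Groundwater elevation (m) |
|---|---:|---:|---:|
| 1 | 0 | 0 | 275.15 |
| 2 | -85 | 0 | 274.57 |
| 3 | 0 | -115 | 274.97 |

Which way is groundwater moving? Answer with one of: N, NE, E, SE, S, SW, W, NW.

∂h/∂x = (274.57 − 275.15) / (-85 − 0) = +0.006824
∂h/∂y = (274.97 − 275.15) / (-115 − 0) = +0.001565
Flow = −∇h = (-0.006824 east, -0.001565 north), which points west.

W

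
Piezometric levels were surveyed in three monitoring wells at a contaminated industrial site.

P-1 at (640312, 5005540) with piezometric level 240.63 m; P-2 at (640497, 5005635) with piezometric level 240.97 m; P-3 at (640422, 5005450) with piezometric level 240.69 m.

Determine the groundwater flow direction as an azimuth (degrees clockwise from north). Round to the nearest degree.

With h = a·x + b·y + c and P-1 as origin, the differences give:
  185·a + 95·b = +0.34
  110·a + (-90)·b = +0.06
Eliminate b (×(-90) and ×95, subtract): -27100·a = -36.300 → a = ∂h/∂x = +0.001339
Back-substitute: b = ∂h/∂y = +0.0009705.
Flow direction (−∇h) has components (-0.001339 E, -0.0009705 N).
Azimuth = atan2(E, N) = atan2(-0.001339, -0.0009705) = 234.1° ≈ 234°.

234°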